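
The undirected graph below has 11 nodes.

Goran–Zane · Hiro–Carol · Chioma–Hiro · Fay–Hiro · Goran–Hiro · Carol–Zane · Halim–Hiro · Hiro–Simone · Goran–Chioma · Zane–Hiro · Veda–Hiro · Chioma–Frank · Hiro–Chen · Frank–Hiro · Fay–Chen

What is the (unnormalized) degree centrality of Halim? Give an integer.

1

Halim is directly tied to Hiro. That is 1 neighbor, so the degree of Halim is 1.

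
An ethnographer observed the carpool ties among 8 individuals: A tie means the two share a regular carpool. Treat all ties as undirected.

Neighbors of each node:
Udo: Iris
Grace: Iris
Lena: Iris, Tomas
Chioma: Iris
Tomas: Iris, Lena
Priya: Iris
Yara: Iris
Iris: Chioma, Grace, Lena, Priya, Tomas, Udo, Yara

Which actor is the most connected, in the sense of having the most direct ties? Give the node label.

Iris

Degrees — Chioma:1, Grace:1, Iris:7, Lena:2, Priya:1, Tomas:2, Udo:1, Yara:1.
The maximum is 7, attained only by Iris.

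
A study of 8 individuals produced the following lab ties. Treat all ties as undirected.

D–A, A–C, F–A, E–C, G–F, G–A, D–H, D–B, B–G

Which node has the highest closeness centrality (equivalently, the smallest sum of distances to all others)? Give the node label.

A

Farness (sum of distances to all others) for each node — A:10, B:15, C:14, D:12, E:20, F:14, G:13, H:18.
The smallest farness is 10, for A, so A has the highest closeness.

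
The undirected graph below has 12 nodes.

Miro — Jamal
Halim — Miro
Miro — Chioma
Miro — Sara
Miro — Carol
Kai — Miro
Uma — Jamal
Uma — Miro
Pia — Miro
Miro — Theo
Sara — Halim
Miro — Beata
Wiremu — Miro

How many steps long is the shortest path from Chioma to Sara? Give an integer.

2

One shortest route is Chioma – Miro – Sara, which uses 2 edges, and Chioma and Sara are not directly tied, so nothing shorter exists. So d(Chioma,Sara) = 2.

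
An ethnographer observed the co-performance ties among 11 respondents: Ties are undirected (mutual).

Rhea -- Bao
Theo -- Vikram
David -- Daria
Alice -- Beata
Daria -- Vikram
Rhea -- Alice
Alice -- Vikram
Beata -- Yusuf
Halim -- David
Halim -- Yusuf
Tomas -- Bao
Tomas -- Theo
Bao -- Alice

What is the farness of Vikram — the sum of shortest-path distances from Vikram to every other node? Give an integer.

Distances from Vikram: Alice:1, Bao:2, Beata:2, Daria:1, David:2, Halim:3, Rhea:2, Theo:1, Tomas:2, Yusuf:3.
Sum = 1 + 2 + 2 + 1 + 2 + 3 + 2 + 1 + 2 + 3 = 19.

19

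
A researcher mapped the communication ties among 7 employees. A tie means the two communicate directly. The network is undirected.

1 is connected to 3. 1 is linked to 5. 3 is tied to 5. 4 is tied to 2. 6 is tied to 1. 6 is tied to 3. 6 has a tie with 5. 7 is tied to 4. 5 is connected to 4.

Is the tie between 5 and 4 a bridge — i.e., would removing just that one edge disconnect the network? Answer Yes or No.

Yes

Without the 5–4 edge there is no alternate route between 5 and 4, so the network disconnects. It is a bridge.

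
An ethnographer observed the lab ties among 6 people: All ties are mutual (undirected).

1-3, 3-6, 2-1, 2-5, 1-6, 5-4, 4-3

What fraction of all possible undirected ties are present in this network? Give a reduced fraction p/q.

There are 7 edges and 6 nodes, so the maximum possible is C(6,2) = 15.
Density = 7/15.

7/15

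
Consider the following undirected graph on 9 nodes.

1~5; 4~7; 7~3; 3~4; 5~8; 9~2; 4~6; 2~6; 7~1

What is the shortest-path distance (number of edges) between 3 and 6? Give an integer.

One shortest route is 3 – 4 – 6, which uses 2 edges, and 3 and 6 are not directly tied, so nothing shorter exists. So d(3,6) = 2.

2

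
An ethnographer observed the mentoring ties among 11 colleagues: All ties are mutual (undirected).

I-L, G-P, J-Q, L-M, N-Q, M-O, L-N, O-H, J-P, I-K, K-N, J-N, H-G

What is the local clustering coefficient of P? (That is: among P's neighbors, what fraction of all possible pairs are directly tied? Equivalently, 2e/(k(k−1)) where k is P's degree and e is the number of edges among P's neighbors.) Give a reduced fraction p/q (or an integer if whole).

0

P's neighbors: G and J (k = 2).
Possible neighbor pairs: C(2,2) = 1. Edges among them: none → e = 0.
Clustering(P) = 0/1.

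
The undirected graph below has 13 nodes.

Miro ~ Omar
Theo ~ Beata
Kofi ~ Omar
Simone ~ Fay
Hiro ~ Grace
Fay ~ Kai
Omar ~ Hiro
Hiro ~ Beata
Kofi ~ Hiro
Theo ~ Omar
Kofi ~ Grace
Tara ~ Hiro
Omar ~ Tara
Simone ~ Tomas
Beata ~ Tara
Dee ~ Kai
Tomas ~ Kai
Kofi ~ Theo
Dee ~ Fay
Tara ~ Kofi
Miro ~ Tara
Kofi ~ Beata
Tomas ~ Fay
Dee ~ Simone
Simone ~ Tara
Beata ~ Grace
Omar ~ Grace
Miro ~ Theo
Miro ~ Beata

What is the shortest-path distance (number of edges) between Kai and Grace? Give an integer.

One shortest route is Kai – Tomas – Simone – Tara – Omar – Grace, which uses 5 edges, and at distance 4 from Kai we only reach {Beata, Hiro, Kofi, Miro, Omar}, which does not include Grace. So d(Kai,Grace) = 5.

5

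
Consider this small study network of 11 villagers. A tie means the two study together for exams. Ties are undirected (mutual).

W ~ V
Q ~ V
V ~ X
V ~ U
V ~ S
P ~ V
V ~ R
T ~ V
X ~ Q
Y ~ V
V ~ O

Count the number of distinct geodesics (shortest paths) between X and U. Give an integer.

1

The shortest distance is 2, and the only length-2 path is X–V–U. So there is exactly 1 shortest path.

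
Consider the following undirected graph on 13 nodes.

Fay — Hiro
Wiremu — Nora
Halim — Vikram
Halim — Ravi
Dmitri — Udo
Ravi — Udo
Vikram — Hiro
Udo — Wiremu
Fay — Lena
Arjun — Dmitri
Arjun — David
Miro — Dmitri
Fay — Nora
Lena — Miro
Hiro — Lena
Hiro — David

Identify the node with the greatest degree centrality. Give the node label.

Hiro

Degrees — Arjun:2, David:2, Dmitri:3, Fay:3, Halim:2, Hiro:4, Lena:3, Miro:2, Nora:2, Ravi:2, Udo:3, Vikram:2, Wiremu:2.
The maximum is 4, attained only by Hiro.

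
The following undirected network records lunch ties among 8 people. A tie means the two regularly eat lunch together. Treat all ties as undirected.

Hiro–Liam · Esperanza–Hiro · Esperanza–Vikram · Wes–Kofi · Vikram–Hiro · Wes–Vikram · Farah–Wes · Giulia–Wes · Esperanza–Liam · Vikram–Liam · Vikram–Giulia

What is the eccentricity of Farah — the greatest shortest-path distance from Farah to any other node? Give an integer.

Distances from Farah: Esperanza:3, Giulia:2, Hiro:3, Kofi:2, Liam:3, Vikram:2, Wes:1.
The largest is 3 (to Liam, Esperanza, and Hiro), so the eccentricity of Farah is 3.

3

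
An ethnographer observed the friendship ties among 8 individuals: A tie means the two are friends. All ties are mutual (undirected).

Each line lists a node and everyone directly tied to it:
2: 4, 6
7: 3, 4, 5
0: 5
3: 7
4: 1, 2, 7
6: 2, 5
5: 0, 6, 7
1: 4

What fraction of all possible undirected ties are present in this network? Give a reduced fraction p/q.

2/7

There are 8 edges and 8 nodes, so the maximum possible is C(8,2) = 28.
Density = 8/28 = 2/7.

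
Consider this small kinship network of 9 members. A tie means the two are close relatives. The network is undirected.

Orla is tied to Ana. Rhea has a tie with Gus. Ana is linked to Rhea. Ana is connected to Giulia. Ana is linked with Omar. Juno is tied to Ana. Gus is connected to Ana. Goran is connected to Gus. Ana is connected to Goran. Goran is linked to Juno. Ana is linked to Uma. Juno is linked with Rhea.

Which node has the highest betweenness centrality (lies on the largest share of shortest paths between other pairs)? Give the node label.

Ana

Unnormalized betweenness of each node: Ana:68/3, Giulia:0, Goran:1/3, Gus:1/3, Juno:1/3, Omar:0, Orla:0, Rhea:1/3, Uma:0.
Ana has the largest value, 68/3, making it the main broker — the node through which the most shortest paths run.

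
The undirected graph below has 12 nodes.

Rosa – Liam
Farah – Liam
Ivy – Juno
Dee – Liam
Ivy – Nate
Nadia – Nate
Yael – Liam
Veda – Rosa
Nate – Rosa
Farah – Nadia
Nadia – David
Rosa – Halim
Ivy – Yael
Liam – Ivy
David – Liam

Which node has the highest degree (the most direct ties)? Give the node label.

Degrees — David:2, Dee:1, Farah:2, Halim:1, Ivy:4, Juno:1, Liam:6, Nadia:3, Nate:3, Rosa:4, Veda:1, Yael:2.
The maximum is 6, attained only by Liam.

Liam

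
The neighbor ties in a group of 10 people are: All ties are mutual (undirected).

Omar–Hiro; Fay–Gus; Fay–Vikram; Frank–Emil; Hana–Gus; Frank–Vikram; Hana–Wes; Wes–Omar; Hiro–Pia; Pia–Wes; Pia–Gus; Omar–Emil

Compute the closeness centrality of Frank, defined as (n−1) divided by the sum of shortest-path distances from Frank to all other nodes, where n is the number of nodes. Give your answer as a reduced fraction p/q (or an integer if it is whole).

9/23

Distances from Frank: Emil:1, Fay:2, Gus:3, Hana:4, Hiro:3, Omar:2, Pia:4, Vikram:1, Wes:3. Sum = 23.
n = 10, so closeness = 9/23.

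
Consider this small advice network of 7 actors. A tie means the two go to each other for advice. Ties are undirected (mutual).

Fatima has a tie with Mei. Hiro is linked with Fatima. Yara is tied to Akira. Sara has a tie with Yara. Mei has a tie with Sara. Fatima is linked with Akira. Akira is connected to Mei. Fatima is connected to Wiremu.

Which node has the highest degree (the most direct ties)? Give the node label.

Degrees — Akira:3, Fatima:4, Hiro:1, Mei:3, Sara:2, Wiremu:1, Yara:2.
The maximum is 4, attained only by Fatima.

Fatima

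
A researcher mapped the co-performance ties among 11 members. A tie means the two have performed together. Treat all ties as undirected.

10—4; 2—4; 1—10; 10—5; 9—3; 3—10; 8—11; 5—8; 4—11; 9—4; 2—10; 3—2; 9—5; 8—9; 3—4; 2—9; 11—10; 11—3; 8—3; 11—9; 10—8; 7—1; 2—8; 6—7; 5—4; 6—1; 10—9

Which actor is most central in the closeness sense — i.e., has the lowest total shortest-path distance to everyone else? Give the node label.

10

Farness (sum of distances to all others) for each node — 1:17, 2:17, 3:16, 4:16, 5:18, 6:25, 7:25, 8:16, 9:15, 10:12, 11:17.
The smallest farness is 12, for 10, so 10 has the highest closeness.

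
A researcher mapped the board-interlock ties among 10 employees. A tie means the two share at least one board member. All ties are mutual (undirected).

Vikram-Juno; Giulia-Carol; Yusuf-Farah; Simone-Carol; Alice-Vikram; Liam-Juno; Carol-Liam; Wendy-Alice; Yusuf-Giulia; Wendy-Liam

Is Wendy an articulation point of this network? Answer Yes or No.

No

Even without Wendy, every remaining node can still reach every other (the residual graph is connected), so Wendy is not a cut vertex.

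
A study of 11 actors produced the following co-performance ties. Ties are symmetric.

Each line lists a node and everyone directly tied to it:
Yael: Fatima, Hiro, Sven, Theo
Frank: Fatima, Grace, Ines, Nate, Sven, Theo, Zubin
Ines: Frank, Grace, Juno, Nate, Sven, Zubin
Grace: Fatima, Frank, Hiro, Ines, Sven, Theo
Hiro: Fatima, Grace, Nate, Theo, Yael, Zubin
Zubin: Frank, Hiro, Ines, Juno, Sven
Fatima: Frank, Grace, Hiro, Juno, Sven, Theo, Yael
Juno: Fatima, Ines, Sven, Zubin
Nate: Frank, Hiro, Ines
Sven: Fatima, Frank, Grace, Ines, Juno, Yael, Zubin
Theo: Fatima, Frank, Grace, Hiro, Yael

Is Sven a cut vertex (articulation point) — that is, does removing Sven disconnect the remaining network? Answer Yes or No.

Even without Sven, every remaining node can still reach every other (the residual graph is connected), so Sven is not a cut vertex.

No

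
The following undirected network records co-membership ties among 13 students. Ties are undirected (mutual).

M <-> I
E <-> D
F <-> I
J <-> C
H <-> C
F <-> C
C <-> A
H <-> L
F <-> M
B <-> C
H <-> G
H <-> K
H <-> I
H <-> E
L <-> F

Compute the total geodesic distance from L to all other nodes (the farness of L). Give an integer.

Distances from L: A:3, B:3, C:2, D:3, E:2, F:1, G:2, H:1, I:2, J:3, K:2, M:2.
Sum = 3 + 3 + 2 + 3 + 2 + 1 + 2 + 1 + 2 + 3 + 2 + 2 = 26.

26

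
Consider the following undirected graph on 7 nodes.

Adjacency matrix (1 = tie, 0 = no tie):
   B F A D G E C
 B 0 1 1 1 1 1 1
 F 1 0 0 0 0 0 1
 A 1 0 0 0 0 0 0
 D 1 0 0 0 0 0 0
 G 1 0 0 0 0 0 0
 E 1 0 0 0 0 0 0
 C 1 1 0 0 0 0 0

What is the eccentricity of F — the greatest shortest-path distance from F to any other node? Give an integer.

2

Distances from F: A:2, B:1, C:1, D:2, E:2, G:2.
The largest is 2 (to A, D, G, and E), so the eccentricity of F is 2.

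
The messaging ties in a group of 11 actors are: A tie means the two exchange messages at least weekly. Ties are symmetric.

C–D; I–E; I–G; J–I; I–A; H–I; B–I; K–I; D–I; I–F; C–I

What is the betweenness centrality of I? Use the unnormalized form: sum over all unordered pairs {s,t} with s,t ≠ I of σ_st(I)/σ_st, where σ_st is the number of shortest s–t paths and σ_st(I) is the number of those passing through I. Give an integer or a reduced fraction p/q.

Pairs whose geodesics pass through I — F–C: 1; F–K: 1; F–A: 1; F–E: 1; F–D: 1; F–H: 1; F–G: 1; F–J: 1; F–B: 1; C–K: 1; C–A: 1; C–E: 1; C–H: 1; C–G: 1 … (+30 more pairs).
All other pairs contribute 0.
Summing the contributions gives betweenness(I) = 44.

44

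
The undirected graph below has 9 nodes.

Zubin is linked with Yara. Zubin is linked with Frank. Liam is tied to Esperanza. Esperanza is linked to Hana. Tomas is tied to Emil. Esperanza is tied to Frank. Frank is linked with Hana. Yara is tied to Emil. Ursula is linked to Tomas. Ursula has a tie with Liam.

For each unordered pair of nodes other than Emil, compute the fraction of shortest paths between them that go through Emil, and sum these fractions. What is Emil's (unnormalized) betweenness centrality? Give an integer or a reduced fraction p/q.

9/2

Pairs whose geodesics pass through Emil — Yara–Liam: 1/2; Yara–Ursula: 1; Yara–Tomas: 1; Zubin–Ursula: 1/2; Zubin–Tomas: 1; Frank–Tomas: 1/2.
All other pairs contribute 0.
Summing the contributions gives betweenness(Emil) = 9/2.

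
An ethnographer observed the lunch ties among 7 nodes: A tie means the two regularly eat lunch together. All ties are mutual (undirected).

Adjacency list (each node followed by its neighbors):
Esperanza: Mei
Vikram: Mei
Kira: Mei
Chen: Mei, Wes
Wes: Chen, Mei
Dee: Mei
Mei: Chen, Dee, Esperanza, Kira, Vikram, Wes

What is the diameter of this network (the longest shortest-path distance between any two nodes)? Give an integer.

2

Eccentricity of each node (its greatest distance to any other): Chen:2, Dee:2, Esperanza:2, Kira:2, Mei:1, Vikram:2, Wes:2.
The maximum eccentricity is 2, realized for instance by the pair Vikram–Wes via Vikram – Mei – Wes. So the diameter is 2.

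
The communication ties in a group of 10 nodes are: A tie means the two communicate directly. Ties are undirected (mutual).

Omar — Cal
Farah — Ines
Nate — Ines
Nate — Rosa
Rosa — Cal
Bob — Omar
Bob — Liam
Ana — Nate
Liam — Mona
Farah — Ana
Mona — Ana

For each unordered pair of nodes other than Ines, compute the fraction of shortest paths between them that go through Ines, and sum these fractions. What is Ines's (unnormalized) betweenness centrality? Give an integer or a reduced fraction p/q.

11/6

Pairs whose geodesics pass through Ines — Omar–Farah: 1/3; Cal–Farah: 1/2; Rosa–Farah: 1/2; Nate–Farah: 1/2.
All other pairs contribute 0.
Summing the contributions gives betweenness(Ines) = 11/6.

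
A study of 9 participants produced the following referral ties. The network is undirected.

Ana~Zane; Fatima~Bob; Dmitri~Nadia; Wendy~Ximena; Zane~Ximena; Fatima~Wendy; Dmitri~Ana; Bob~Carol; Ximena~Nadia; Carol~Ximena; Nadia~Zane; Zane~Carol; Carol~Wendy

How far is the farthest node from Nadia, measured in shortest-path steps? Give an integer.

Distances from Nadia: Ana:2, Bob:3, Carol:2, Dmitri:1, Fatima:3, Wendy:2, Ximena:1, Zane:1.
The largest is 3 (to Bob and Fatima), so the eccentricity of Nadia is 3.

3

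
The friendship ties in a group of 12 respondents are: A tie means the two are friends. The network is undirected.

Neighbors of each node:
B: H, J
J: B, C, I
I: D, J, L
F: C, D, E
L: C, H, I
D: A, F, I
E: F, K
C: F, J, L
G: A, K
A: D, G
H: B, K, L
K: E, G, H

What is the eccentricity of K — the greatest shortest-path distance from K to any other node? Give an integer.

3

Distances from K: A:2, B:2, C:3, D:3, E:1, F:2, G:1, H:1, I:3, J:3, L:2.
The largest is 3 (to I, C, J, and D), so the eccentricity of K is 3.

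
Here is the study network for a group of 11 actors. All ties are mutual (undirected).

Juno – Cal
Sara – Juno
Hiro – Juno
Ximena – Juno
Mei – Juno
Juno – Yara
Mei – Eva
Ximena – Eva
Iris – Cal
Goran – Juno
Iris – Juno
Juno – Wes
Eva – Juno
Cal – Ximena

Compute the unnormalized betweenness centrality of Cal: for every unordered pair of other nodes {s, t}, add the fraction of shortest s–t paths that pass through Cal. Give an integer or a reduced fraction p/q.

1/2

Pairs whose geodesics pass through Cal — Ximena–Iris: 1/2.
All other pairs contribute 0.
Summing the contributions gives betweenness(Cal) = 1/2.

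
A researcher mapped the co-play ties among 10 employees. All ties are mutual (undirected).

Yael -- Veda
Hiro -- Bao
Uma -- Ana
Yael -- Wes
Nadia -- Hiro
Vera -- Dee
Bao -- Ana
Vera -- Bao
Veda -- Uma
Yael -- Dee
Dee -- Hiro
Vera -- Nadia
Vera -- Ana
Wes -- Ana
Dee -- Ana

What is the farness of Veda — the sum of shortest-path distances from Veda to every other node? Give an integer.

21

Distances from Veda: Ana:2, Bao:3, Dee:2, Hiro:3, Nadia:4, Uma:1, Vera:3, Wes:2, Yael:1.
Sum = 2 + 3 + 2 + 3 + 4 + 1 + 3 + 2 + 1 = 21.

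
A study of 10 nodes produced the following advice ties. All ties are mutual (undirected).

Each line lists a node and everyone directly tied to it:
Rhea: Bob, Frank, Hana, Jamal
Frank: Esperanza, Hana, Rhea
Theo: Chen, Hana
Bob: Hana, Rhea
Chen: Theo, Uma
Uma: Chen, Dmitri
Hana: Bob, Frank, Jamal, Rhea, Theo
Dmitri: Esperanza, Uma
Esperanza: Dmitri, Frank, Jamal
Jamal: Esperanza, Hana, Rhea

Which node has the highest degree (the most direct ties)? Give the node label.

Degrees — Bob:2, Chen:2, Dmitri:2, Esperanza:3, Frank:3, Hana:5, Jamal:3, Rhea:4, Theo:2, Uma:2.
The maximum is 5, attained only by Hana.

Hana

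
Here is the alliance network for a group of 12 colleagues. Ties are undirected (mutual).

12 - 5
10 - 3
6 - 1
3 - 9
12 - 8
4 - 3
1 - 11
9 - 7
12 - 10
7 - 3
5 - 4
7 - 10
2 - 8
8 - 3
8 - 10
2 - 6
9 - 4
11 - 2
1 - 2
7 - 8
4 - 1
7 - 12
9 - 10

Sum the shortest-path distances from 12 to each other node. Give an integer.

Distances from 12: 1:3, 2:2, 3:2, 4:2, 5:1, 6:3, 7:1, 8:1, 9:2, 10:1, 11:3.
Sum = 3 + 2 + 2 + 2 + 1 + 3 + 1 + 1 + 2 + 1 + 3 = 21.

21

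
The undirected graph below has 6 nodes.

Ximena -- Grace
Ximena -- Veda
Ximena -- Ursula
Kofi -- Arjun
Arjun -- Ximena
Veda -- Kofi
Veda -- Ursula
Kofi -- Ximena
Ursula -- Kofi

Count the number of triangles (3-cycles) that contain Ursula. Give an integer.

3

Ursula's neighbors: Kofi, Veda, and Ximena.
Neighbor pairs that are themselves tied: Ursula–Kofi–Veda; Ursula–Kofi–Ximena; Ursula–Veda–Ximena. Each forms one triangle with Ursula, for 3 in total.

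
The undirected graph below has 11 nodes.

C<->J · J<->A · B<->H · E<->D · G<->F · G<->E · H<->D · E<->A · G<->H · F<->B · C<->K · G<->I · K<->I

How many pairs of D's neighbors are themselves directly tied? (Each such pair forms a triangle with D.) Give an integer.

0

D's neighbors are E and H, but none of them are tied to each other, so no triangle contains D.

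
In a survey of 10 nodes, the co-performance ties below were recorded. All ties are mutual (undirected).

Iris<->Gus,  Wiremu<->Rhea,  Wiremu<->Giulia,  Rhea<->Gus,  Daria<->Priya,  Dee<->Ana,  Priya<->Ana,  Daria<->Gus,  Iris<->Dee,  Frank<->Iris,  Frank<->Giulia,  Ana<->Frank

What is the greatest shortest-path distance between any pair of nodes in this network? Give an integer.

4

Eccentricity of each node (its greatest distance to any other): Ana:4, Daria:4, Dee:4, Frank:3, Giulia:4, Gus:3, Iris:3, Priya:4, Rhea:4, Wiremu:4.
The maximum eccentricity is 4, realized for instance by the pair Wiremu–Priya via Wiremu – Rhea – Gus – Daria – Priya. So the diameter is 4.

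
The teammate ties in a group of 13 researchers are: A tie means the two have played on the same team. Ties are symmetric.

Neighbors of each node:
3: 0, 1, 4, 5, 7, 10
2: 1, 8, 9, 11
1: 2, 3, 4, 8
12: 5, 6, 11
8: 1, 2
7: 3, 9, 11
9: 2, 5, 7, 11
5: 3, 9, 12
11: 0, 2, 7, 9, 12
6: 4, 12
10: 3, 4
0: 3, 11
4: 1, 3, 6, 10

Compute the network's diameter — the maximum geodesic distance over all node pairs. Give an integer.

3

Eccentricity of each node (its greatest distance to any other): 0:3, 1:3, 2:3, 3:2, 4:3, 5:3, 6:3, 7:3, 8:3, 9:3, 10:3, 11:3, 12:3.
The maximum eccentricity is 3, realized for instance by the pair 11–4 via 11 – 12 – 6 – 4. So the diameter is 3.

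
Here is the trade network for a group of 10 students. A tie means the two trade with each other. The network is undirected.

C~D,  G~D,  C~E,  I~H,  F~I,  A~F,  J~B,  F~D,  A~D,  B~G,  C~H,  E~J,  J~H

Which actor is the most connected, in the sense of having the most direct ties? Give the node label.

D

Degrees — A:2, B:2, C:3, D:4, E:2, F:3, G:2, H:3, I:2, J:3.
The maximum is 4, attained only by D.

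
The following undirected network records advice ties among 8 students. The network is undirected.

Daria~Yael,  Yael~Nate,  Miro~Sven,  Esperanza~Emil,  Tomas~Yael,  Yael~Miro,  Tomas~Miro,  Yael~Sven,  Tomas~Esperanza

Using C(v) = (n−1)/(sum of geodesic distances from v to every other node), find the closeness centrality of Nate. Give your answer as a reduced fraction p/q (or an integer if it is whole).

Distances from Nate: Daria:2, Emil:4, Esperanza:3, Miro:2, Sven:2, Tomas:2, Yael:1. Sum = 16.
n = 8, so closeness = 7/16.

7/16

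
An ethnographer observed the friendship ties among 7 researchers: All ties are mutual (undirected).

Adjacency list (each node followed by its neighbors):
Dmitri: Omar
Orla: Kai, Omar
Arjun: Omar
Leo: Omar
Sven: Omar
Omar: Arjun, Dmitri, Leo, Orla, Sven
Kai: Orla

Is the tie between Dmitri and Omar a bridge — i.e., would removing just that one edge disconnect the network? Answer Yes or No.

Yes

Without the Dmitri–Omar edge there is no alternate route between Dmitri and Omar, so the network disconnects. It is a bridge.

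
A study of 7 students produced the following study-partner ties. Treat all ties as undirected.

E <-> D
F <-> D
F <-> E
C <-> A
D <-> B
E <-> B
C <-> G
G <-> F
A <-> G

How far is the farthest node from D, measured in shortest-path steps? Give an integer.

Distances from D: A:3, B:1, C:3, E:1, F:1, G:2.
The largest is 3 (to C and A), so the eccentricity of D is 3.

3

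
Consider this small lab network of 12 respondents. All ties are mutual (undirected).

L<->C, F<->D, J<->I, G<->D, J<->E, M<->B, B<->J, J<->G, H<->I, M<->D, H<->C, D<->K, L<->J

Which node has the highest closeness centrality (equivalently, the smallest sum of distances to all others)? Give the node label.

J

Farness (sum of distances to all others) for each node — B:24, C:33, D:25, E:29, F:35, G:22, H:33, I:26, J:19, K:35, L:26, M:27.
The smallest farness is 19, for J, so J has the highest closeness.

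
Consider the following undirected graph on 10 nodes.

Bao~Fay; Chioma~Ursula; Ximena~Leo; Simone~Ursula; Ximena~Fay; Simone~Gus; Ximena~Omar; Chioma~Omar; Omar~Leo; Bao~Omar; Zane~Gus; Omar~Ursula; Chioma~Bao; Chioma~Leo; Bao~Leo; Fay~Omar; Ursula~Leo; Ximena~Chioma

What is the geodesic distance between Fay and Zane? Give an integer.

One shortest route is Fay – Omar – Ursula – Simone – Gus – Zane, which uses 5 edges, and at distance 4 from Fay we only reach {Gus}, which does not include Zane. So d(Fay,Zane) = 5.

5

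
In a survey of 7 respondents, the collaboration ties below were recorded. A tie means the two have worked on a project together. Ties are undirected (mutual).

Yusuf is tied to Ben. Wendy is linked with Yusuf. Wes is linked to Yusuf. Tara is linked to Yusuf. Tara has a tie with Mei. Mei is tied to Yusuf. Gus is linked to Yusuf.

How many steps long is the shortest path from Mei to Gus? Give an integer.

One shortest route is Mei – Yusuf – Gus, which uses 2 edges, and Mei and Gus are not directly tied, so nothing shorter exists. So d(Mei,Gus) = 2.

2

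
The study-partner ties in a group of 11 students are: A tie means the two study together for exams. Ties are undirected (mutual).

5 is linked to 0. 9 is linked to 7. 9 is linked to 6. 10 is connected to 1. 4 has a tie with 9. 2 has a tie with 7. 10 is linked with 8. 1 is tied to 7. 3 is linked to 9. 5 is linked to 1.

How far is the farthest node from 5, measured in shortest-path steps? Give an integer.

Distances from 5: 0:1, 1:1, 2:3, 3:4, 4:4, 6:4, 7:2, 8:3, 9:3, 10:2.
The largest is 4 (to 6, 4, and 3), so the eccentricity of 5 is 4.

4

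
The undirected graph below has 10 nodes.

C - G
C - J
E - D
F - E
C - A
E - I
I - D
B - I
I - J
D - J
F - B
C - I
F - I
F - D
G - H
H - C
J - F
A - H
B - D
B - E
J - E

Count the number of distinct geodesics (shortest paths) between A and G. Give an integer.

2

The shortest distance is 2. The length-2 paths are: A–C–G; A–H–G.
That gives 2 distinct shortest paths.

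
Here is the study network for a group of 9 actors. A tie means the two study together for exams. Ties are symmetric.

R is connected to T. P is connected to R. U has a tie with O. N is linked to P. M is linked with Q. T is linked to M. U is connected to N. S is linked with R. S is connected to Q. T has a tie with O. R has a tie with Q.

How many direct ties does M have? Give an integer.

2

M is directly tied to Q and T. That is 2 neighbors, so the degree of M is 2.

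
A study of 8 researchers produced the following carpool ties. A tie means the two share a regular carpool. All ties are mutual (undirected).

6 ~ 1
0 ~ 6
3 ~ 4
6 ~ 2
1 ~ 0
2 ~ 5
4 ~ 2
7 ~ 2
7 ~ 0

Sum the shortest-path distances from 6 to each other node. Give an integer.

12

Distances from 6: 0:1, 1:1, 2:1, 3:3, 4:2, 5:2, 7:2.
Sum = 1 + 1 + 1 + 3 + 2 + 2 + 2 = 12.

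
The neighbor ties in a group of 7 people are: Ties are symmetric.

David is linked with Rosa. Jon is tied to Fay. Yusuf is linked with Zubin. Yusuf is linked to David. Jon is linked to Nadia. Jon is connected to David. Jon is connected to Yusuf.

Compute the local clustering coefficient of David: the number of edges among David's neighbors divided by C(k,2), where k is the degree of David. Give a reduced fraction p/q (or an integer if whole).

David's neighbors: Jon, Rosa, and Yusuf (k = 3).
Possible neighbor pairs: C(3,2) = 3. Edges among them: Jon–Yusuf → e = 1.
Clustering(David) = 1/3.

1/3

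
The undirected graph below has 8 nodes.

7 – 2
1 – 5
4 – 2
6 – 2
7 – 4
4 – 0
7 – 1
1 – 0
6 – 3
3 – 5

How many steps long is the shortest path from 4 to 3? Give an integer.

3

One shortest route is 4 – 2 – 6 – 3, which uses 3 edges, and at distance 2 from 4 we only reach {1, 6}, which does not include 3. So d(4,3) = 3.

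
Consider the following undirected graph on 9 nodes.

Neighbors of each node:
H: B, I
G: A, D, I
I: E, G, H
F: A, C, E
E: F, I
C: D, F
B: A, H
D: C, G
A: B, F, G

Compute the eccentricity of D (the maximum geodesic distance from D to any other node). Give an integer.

3

Distances from D: A:2, B:3, C:1, E:3, F:2, G:1, H:3, I:2.
The largest is 3 (to E, B, and H), so the eccentricity of D is 3.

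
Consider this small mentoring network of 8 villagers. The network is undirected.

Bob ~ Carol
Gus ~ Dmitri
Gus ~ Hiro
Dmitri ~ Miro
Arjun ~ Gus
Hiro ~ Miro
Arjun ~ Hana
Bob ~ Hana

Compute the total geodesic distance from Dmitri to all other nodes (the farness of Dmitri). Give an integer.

Distances from Dmitri: Arjun:2, Bob:4, Carol:5, Gus:1, Hana:3, Hiro:2, Miro:1.
Sum = 2 + 4 + 5 + 1 + 3 + 2 + 1 = 18.

18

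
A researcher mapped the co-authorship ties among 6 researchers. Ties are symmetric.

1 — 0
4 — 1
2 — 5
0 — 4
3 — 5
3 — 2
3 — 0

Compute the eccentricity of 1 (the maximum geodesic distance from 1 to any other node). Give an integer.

3

Distances from 1: 0:1, 2:3, 3:2, 4:1, 5:3.
The largest is 3 (to 5 and 2), so the eccentricity of 1 is 3.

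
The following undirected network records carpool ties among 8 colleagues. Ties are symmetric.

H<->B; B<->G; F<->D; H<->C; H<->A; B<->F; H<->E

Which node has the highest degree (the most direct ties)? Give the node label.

Degrees — A:1, B:3, C:1, D:1, E:1, F:2, G:1, H:4.
The maximum is 4, attained only by H.

H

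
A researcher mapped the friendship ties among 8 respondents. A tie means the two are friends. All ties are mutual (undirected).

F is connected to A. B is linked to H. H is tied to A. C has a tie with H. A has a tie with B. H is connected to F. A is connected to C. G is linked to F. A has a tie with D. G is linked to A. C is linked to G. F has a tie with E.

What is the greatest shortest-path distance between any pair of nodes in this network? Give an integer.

3

Eccentricity of each node (its greatest distance to any other): A:2, B:3, C:3, D:3, E:3, F:2, G:2, H:2.
The maximum eccentricity is 3, realized for instance by the pair D–E via D – A – F – E. So the diameter is 3.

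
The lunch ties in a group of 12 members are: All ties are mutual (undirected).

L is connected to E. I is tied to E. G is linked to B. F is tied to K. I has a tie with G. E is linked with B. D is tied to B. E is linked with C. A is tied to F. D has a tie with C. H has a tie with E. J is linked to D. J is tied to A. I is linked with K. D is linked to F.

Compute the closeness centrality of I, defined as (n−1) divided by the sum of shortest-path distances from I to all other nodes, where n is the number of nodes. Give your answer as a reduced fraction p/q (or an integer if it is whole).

Distances from I: A:3, B:2, C:2, D:3, E:1, F:2, G:1, H:2, J:4, K:1, L:2. Sum = 23.
n = 12, so closeness = 11/23.

11/23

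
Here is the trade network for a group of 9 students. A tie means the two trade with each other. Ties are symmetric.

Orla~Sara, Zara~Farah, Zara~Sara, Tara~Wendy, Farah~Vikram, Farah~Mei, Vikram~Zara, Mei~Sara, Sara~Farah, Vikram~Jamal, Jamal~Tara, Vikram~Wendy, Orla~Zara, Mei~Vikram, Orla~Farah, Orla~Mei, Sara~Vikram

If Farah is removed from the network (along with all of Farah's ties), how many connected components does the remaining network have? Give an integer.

Farah's neighbors (Mei, Orla, Sara, Vikram, and Zara) remain reachable from one another through other ties, so the rest of the network stays in one piece.

1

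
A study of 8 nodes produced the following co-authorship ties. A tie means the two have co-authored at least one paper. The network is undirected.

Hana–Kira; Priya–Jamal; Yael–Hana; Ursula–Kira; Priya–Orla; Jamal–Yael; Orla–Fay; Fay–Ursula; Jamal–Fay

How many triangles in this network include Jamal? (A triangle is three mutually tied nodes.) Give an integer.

Jamal's neighbors are Fay, Priya, and Yael, but none of them are tied to each other, so no triangle contains Jamal.

0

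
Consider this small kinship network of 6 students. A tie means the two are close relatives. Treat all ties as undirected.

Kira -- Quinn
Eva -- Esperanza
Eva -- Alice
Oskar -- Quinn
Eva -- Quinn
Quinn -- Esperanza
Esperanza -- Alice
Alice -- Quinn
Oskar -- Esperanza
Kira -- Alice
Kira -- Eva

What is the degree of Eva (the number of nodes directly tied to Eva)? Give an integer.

Eva is directly tied to Alice, Esperanza, Kira, and Quinn. That is 4 neighbors, so the degree of Eva is 4.

4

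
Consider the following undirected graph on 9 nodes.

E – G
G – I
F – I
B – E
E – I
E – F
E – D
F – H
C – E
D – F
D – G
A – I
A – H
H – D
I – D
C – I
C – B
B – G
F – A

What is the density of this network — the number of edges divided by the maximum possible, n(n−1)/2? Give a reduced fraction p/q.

19/36

There are 19 edges and 9 nodes, so the maximum possible is C(9,2) = 36.
Density = 19/36.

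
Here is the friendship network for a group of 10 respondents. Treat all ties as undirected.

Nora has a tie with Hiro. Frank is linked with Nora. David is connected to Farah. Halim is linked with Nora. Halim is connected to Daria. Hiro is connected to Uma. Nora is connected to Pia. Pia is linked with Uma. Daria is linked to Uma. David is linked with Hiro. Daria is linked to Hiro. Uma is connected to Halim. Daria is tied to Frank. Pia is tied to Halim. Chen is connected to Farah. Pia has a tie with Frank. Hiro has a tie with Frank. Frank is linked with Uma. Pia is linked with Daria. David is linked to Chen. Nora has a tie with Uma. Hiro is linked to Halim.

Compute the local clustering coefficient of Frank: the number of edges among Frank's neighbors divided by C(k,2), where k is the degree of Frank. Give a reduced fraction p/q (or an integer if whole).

Frank's neighbors: Daria, Hiro, Nora, Pia, and Uma (k = 5).
Possible neighbor pairs: C(5,2) = 10. Edges among them: Daria–Hiro, Daria–Pia, Daria–Uma, Hiro–Nora, Hiro–Uma, Nora–Pia, Nora–Uma, Pia–Uma → e = 8.
Clustering(Frank) = 8/10 = 4/5.

4/5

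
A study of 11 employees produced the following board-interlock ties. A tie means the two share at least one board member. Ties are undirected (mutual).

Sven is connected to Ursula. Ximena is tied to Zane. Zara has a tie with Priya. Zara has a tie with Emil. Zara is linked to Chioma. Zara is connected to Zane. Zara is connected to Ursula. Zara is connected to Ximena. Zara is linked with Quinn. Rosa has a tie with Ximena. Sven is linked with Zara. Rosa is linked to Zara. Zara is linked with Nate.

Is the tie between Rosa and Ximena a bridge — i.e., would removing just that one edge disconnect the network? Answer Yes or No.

Even without that edge, Rosa still reaches Ximena via Rosa – Zara – Ximena, so the network stays connected. Not a bridge.

No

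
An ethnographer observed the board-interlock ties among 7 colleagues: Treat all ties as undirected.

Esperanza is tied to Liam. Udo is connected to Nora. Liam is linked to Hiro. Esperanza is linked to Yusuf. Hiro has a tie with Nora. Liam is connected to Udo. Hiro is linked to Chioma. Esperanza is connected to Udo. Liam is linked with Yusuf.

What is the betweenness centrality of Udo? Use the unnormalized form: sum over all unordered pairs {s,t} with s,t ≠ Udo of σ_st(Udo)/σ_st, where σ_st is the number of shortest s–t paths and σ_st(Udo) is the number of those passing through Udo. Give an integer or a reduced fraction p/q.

13/6

Pairs whose geodesics pass through Udo — Yusuf–Nora: 2/3; Liam–Nora: 1/2; Esperanza–Nora: 1.
All other pairs contribute 0.
Summing the contributions gives betweenness(Udo) = 13/6.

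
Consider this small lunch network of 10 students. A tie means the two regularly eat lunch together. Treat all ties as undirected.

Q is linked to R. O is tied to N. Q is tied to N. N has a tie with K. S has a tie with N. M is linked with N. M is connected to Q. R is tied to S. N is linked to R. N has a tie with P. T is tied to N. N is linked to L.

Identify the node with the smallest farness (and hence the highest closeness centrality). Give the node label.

N

Farness (sum of distances to all others) for each node — K:17, L:17, M:16, N:9, O:17, P:17, Q:15, R:15, S:16, T:17.
The smallest farness is 9, for N, so N has the highest closeness.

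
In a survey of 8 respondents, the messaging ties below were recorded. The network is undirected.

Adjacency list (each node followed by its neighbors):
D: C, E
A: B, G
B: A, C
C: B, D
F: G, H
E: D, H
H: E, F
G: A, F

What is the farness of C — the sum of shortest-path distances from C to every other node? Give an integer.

Distances from C: A:2, B:1, D:1, E:2, F:4, G:3, H:3.
Sum = 2 + 1 + 1 + 2 + 4 + 3 + 3 = 16.

16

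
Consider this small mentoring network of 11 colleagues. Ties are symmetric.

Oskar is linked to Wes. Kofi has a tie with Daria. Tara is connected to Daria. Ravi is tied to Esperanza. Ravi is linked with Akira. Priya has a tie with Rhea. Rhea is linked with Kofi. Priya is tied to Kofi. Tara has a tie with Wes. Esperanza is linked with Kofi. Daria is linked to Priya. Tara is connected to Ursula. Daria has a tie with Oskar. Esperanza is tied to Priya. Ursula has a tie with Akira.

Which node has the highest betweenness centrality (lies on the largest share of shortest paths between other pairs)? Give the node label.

Daria

Unnormalized betweenness of each node: Akira:4, Daria:35/2, Esperanza:8, Kofi:7, Oskar:5/2, Priya:7, Ravi:5, Rhea:0, Tara:25/2, Ursula:6, Wes:3/2.
Daria has the largest value, 35/2, making it the main broker — the node through which the most shortest paths run.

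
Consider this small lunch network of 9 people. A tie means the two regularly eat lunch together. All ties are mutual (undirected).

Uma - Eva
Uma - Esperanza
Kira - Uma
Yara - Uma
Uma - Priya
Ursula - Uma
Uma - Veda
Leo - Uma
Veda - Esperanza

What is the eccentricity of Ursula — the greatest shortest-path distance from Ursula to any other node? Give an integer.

Distances from Ursula: Esperanza:2, Eva:2, Kira:2, Leo:2, Priya:2, Uma:1, Veda:2, Yara:2.
The largest is 2 (to Leo, Kira, Yara, Esperanza, Eva, Veda, and Priya), so the eccentricity of Ursula is 2.

2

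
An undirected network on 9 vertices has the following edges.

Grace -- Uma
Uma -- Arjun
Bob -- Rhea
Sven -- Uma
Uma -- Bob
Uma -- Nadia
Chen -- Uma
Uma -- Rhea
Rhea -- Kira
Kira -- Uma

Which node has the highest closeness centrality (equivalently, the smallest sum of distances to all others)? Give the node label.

Uma

Farness (sum of distances to all others) for each node — Arjun:15, Bob:14, Chen:15, Grace:15, Kira:14, Nadia:15, Rhea:13, Sven:15, Uma:8.
The smallest farness is 8, for Uma, so Uma has the highest closeness.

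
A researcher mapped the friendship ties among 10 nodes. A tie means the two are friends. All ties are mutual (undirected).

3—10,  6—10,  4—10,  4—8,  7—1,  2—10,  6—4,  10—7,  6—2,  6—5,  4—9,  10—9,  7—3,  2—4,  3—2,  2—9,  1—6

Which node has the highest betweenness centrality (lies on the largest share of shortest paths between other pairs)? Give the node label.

6

Unnormalized betweenness of each node: 1:1, 2:41/12, 3:1/2, 4:107/12, 5:0, 6:49/4, 7:7/4, 8:0, 9:0, 10:49/6.
6 has the largest value, 49/4, making it the main broker — the node through which the most shortest paths run.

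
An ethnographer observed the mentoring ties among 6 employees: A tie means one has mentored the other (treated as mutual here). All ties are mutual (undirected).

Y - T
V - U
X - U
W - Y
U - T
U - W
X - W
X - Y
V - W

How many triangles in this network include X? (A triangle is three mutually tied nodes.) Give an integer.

X's neighbors: U, W, and Y.
Neighbor pairs that are themselves tied: X–U–W; X–W–Y. Each forms one triangle with X, for 2 in total.

2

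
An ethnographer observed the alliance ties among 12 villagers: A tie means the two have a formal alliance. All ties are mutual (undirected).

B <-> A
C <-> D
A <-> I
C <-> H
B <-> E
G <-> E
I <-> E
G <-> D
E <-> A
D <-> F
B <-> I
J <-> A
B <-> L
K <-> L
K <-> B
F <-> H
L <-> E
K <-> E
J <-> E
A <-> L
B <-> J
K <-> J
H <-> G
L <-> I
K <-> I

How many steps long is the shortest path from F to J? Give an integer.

4

One shortest route is F – H – G – E – J, which uses 4 edges, and at distance 3 from F we only reach {E}, which does not include J. So d(F,J) = 4.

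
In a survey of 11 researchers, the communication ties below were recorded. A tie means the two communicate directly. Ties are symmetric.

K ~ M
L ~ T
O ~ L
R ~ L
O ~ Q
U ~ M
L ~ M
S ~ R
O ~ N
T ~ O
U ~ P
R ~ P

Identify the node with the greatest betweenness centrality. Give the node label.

L

Unnormalized betweenness of each node: K:0, L:28, M:14, N:0, O:17, P:2, Q:0, R:14, S:0, T:0, U:2.
L has the largest value, 28, making it the main broker — the node through which the most shortest paths run.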